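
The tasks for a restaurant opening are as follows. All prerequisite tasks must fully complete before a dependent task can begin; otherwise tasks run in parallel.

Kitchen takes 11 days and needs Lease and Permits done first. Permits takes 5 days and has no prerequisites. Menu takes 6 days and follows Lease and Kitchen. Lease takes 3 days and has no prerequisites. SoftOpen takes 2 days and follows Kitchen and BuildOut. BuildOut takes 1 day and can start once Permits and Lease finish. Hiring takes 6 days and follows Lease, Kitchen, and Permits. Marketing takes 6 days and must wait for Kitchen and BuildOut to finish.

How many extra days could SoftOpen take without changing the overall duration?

4

Permits→Kitchen→Hiring = 5+11+6 = 22 sets the makespan at 22 days.
Longest path through SoftOpen: 18 days (earliest finish 18, latest finish 22).
Float = 22 − 18 = 4.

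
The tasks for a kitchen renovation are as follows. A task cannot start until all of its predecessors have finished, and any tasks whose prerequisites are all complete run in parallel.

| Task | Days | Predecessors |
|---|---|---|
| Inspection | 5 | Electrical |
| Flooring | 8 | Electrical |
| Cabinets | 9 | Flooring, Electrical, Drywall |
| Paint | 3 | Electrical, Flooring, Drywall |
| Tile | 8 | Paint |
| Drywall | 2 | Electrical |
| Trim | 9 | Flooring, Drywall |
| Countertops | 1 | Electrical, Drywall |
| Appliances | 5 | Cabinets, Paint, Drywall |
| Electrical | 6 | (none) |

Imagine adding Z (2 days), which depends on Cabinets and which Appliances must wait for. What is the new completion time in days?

Originally the schedule takes 28 days.
With Z inserted, Appliances now waits for max(Cabinets, Paint, Drywall, Z).
New critical path: Electrical→Flooring→Cabinets→Z→Appliances = 6+8+9+2+5 = 30 ⇒ 30 days.

30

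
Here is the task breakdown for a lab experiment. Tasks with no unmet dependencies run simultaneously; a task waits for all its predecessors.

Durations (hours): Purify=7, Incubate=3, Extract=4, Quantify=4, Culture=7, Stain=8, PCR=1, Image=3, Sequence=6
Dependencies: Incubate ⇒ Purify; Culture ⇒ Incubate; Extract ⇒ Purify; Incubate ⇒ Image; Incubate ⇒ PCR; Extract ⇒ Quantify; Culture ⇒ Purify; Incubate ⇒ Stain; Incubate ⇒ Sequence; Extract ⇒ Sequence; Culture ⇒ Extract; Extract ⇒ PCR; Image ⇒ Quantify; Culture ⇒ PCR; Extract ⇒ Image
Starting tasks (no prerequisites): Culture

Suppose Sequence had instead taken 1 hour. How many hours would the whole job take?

As given, the longest chain is Culture→Incubate→Stain = 7+3+8 = 18, so the finish is 18 hours.
The longest path through Sequence is only 17 hours, so Sequence has float 1.
No other chain overtakes it, so the finish is 18 hours.

18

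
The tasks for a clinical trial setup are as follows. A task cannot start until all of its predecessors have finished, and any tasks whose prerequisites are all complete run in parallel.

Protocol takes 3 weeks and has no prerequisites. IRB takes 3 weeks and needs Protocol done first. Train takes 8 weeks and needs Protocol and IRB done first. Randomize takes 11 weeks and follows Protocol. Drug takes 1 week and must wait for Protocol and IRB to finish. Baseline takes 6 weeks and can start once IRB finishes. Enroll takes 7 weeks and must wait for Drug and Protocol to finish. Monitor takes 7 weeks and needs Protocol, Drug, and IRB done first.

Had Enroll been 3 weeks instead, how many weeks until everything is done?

14

Critical path before the change: Protocol→IRB→Drug→Enroll = 3+3+1+7 = 14 giving 14 weeks.
Enroll is on the critical path; changing it to 3 makes that path 10 weeks.
Now Protocol→IRB→Train = 3+3+8 = 14 is longest, so the finish becomes 14 weeks.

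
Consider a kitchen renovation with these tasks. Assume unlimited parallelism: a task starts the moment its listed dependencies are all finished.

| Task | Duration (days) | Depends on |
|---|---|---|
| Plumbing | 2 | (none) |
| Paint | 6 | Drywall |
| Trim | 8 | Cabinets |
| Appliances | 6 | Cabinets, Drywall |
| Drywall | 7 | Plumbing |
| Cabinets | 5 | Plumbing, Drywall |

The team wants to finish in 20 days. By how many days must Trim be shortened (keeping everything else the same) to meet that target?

Current finish: 22 days; target: 20.
Trim is on every critical path, so each day cut from Trim cuts the finish by one (this holds down to a finish of 20).
Need 22 − 20 = 2 days off Trim → Trim becomes 6 days, finish becomes 20.

2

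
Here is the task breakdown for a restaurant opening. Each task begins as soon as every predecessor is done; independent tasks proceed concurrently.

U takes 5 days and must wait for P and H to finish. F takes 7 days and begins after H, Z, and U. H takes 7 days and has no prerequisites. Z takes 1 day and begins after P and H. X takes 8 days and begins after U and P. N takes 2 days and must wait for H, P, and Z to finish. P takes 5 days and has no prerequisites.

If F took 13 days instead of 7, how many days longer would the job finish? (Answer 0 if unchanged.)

5

Baseline: H→U→X = 7+5+8 = 20 → 20 days.
F has 1 day of float (longest path through it is 19).
The binding chain switches to H→U→F = 7+5+13 = 25; finish 25 days.
Change in finish: 25 − 20 = +5 days.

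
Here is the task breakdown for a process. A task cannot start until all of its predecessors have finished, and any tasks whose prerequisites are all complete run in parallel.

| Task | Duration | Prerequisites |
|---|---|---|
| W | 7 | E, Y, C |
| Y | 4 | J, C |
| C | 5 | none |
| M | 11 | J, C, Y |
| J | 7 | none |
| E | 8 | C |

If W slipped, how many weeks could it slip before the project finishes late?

J→Y→M = 7+4+11 = 22 sets the makespan at 22 weeks.
W finishes as early as 20 and must finish by 22.
Slack of W = 15 − 13 = 2 weeks.

2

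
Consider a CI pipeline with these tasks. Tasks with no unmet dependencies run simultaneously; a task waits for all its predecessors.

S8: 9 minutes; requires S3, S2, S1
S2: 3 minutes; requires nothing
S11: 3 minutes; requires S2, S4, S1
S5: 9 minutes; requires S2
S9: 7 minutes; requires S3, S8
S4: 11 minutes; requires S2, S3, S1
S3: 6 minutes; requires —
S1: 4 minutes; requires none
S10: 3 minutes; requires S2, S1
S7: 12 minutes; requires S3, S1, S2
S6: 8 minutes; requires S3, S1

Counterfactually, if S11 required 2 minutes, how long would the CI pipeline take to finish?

22

Actual critical path: S3→S8→S9 = 6+9+7 = 22 ⇒ 22 minutes.
S11 is off the critical path — its longest chain is 20 minutes, giving 2 of slack.
That remains the longest chain; total 22 minutes.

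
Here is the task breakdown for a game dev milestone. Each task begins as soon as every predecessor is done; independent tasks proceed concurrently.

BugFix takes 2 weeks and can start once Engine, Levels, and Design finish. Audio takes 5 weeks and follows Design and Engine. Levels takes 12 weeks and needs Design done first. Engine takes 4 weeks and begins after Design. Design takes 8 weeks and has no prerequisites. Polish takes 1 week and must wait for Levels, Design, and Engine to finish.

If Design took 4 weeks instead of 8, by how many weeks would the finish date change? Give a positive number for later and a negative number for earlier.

-4

Baseline: Design→Levels→BugFix = 8+12+2 = 22 → 22 weeks.
Design lies on that path, so at 4 weeks the path becomes 18 weeks.
The critical path is still Design→Levels→BugFix; finish is now 18 weeks.
Change in finish: 18 − 22 = -4 weeks.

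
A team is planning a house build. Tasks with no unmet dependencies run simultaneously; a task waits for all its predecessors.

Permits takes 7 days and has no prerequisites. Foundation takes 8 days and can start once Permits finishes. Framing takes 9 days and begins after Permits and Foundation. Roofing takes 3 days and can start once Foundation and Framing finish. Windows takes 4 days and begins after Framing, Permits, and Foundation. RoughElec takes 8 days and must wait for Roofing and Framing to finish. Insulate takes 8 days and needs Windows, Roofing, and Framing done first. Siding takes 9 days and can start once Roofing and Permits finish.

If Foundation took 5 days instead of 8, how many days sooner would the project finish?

3

Actual critical path: Permits→Foundation→Framing→Roofing→Siding = 7+8+9+3+9 = 36 ⇒ 36 days.
Foundation is on the critical path; changing it to 5 makes that path 33 days.
No other chain overtakes it, so the finish is 33 days.
Change in finish: 33 − 36 = -3 days.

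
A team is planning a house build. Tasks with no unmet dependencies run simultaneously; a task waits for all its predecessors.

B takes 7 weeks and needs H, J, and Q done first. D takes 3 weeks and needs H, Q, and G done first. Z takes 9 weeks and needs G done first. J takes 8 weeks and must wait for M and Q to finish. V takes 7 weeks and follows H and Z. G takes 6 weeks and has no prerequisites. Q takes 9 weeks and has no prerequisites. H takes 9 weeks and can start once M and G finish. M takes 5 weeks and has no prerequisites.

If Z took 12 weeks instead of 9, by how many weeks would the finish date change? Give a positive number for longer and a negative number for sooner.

The binding path is Q→J→B = 9+8+7 = 24; finish at 24 weeks.
Z has 2 weeks of float (longest path through it is 22).
New critical path: G→Z→V = 6+12+7 = 25 ⇒ 25 weeks.
Change in finish: 25 − 24 = +1 weeks.

1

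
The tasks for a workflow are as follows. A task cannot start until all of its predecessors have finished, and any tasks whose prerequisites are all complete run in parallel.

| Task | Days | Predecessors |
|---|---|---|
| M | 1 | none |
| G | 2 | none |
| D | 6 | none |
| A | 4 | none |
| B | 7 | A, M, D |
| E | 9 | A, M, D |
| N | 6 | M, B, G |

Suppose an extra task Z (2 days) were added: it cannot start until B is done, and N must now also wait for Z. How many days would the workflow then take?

21

Originally the workflow takes 19 days.
With Z inserted, N now waits for max(M, B, G, Z).
New critical path: D→B→Z→N = 6+7+2+6 = 21 ⇒ 21 days.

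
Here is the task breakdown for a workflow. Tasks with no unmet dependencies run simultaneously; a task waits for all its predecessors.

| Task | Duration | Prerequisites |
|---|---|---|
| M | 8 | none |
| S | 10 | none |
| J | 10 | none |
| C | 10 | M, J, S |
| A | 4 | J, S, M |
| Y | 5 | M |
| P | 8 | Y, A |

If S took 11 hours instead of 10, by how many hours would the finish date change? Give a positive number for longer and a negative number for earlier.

The binding path is S→A→P = 10+4+8 = 22; finish at 22 hours.
S is on the critical path; changing it to 11 makes that path 23 hours.
The critical path is still S→A→P; finish is now 23 hours.
Change in finish: 23 − 22 = +1 hours.

1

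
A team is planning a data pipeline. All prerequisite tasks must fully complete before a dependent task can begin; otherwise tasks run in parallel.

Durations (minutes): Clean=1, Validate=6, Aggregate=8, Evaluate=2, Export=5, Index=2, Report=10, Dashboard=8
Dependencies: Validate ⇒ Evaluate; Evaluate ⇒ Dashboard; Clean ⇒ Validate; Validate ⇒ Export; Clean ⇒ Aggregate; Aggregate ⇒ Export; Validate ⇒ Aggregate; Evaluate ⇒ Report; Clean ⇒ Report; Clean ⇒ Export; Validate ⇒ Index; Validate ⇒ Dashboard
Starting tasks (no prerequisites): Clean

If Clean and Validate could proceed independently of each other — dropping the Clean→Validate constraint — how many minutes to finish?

With the dependency in place, Clean→Validate→Aggregate→Export = 1+6+8+5 = 20 sets the finish at 20 minutes.
Without Clean→Validate, Validate's earliest start moves from 1 to 0.
The longest chain is now Validate→Aggregate→Export = 6+8+5 = 19, so the project takes 19 minutes.

19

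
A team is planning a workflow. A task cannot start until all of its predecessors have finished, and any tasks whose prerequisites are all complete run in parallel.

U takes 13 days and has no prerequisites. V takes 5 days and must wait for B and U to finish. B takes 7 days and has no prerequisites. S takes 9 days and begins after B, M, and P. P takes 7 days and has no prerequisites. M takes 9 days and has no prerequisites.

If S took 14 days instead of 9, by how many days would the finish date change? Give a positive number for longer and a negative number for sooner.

5

The binding path is M→S = 9+9 = 18; finish at 18 days.
S lies on that path, so at 14 days the path becomes 23 days.
No other chain overtakes it, so the finish is 23 days.
Change in finish: 23 − 18 = +5 days.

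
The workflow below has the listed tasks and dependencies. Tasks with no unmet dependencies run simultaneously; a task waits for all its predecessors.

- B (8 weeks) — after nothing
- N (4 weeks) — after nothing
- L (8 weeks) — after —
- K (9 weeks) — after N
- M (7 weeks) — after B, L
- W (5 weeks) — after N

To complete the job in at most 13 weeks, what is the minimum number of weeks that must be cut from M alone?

2

Current finish: 15 weeks; target: 13.
M is on every critical path, so each week cut from M cuts the finish by one (this holds down to a finish of 13).
Need 15 − 13 = 2 weeks off M → M becomes 5 weeks, finish becomes 13.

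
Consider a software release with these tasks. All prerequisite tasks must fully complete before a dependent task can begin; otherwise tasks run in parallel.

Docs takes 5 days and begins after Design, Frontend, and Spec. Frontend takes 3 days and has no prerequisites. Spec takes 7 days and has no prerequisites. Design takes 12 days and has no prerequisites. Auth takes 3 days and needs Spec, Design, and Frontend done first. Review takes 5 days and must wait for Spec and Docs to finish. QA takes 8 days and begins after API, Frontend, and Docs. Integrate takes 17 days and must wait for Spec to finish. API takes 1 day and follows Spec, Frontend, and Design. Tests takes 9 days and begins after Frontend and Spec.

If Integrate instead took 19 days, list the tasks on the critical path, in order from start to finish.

Spec, Integrate

Actual critical path: Design→Docs→QA = 12+5+8 = 25 ⇒ 25 days.
Integrate has 1 day of float (longest path through it is 24).
The binding chain switches to Spec→Integrate = 7+19 = 26; finish 26 days.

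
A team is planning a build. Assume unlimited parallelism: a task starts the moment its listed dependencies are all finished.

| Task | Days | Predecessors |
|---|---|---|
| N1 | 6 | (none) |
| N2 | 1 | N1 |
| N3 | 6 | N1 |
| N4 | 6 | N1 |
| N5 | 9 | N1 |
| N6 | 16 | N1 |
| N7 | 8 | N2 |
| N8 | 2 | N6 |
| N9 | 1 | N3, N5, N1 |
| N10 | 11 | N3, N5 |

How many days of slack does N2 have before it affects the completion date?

Critical path: N1→N5→N10 = 6+9+11 = 26, so the finish is 26 days.
The longest chain containing N2 totals 15 days.
So N2 can slip 18 − 7 = 11 days.

11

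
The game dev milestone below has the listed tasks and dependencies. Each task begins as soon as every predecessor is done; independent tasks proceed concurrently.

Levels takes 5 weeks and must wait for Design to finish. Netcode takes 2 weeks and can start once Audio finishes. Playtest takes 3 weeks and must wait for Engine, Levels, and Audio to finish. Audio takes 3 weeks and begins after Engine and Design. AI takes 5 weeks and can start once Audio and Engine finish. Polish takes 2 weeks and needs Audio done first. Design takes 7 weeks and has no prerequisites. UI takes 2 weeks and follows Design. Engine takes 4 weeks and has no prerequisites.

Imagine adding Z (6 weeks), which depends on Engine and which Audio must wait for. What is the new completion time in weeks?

Originally the schedule takes 15 weeks.
With Z inserted, Audio now waits for max(Engine, Design, Z).
New critical path: Engine→Z→Audio→AI = 4+6+3+5 = 18 ⇒ 18 weeks.

18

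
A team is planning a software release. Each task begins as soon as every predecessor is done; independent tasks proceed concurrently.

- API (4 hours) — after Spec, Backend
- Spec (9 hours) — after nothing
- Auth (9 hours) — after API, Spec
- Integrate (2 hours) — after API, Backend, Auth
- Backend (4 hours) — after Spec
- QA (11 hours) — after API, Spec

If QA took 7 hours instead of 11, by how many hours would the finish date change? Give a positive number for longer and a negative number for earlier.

The binding path is Spec→Backend→API→QA = 9+4+4+11 = 28; finish at 28 hours.
QA is on the critical path; changing it to 7 makes that path 24 hours.
New critical path: Spec→Backend→API→Auth→Integrate = 9+4+4+9+2 = 28 ⇒ 28 hours.
Change in finish: 28 − 28 = +0 hours.

0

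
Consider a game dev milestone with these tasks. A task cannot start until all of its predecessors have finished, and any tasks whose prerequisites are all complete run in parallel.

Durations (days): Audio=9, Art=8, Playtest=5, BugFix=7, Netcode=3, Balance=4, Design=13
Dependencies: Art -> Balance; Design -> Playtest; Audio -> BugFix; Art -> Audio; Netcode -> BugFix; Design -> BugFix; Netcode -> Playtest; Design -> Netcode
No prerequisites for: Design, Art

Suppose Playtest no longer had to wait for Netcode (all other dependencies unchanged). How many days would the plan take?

With the dependency in place, Art→Audio→BugFix = 8+9+7 = 24 sets the finish at 24 days.
Without Netcode→Playtest, Playtest's earliest start moves from 16 to 13.
New critical path: Art→Audio→BugFix = 8+9+7 = 24 ⇒ 24 days.

24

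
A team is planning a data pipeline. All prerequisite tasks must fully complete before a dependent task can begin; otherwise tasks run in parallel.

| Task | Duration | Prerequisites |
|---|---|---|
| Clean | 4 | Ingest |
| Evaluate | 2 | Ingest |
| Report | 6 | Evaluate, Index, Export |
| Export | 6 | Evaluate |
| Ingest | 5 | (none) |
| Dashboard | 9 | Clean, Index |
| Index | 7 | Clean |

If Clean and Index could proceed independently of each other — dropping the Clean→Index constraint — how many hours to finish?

With the dependency in place, Ingest→Clean→Index→Dashboard = 5+4+7+9 = 25 sets the finish at 25 hours.
Without Clean→Index, Index's earliest start moves from 9 to 0.
After: Ingest→Evaluate→Export→Report = 5+2+6+6 = 19 → 19 hours.

19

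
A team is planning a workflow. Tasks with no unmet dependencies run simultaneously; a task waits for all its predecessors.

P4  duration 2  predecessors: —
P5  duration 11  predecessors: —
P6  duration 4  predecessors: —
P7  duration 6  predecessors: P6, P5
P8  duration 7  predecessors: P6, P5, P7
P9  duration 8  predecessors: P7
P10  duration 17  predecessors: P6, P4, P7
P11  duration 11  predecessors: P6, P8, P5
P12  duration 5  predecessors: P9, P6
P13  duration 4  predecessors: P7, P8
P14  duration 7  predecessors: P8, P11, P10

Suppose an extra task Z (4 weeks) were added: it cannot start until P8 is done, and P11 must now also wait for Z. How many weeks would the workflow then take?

Originally the workflow takes 42 weeks.
With Z inserted, P11 now waits for max(P6, P8, P5, Z).
New critical path: P5→P7→P8→Z→P11→P14 = 11+6+7+4+11+7 = 46 ⇒ 46 weeks.

46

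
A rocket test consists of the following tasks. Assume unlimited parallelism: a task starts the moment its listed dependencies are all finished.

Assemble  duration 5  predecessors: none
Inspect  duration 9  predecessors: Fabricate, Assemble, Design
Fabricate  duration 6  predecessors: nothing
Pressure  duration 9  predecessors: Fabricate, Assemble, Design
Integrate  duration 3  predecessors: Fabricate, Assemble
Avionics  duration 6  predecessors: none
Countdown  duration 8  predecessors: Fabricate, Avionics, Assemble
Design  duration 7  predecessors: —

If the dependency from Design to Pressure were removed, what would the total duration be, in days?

16

Before: longest chain Design→Pressure = 7+9 = 16, finish 16.
Without Design→Pressure, Pressure's earliest start moves from 7 to 6.
The longest chain is now Design→Inspect = 7+9 = 16, so the project takes 16 days.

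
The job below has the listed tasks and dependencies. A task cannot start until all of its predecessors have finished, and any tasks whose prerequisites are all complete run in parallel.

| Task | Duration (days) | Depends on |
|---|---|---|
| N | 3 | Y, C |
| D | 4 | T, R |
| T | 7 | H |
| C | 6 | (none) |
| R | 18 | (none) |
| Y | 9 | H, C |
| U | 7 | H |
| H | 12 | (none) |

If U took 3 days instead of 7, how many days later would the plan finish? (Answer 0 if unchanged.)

Critical path before the change: H→Y→N = 12+9+3 = 24 giving 24 days.
The longest path through U is only 19 days, so U has float 5.
The critical path is still H→Y→N; finish is now 24 days.
Change in finish: 24 − 24 = +0 days.

0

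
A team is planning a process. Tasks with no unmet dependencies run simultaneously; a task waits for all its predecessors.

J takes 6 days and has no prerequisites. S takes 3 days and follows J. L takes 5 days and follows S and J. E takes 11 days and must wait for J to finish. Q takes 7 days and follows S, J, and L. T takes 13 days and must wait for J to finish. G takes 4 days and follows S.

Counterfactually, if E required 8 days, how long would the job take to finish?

21

Actual critical path: J→S→L→Q = 6+3+5+7 = 21 ⇒ 21 days.
The longest path through E is only 17 days, so E has float 4.
The critical path is still J→S→L→Q; finish is now 21 days.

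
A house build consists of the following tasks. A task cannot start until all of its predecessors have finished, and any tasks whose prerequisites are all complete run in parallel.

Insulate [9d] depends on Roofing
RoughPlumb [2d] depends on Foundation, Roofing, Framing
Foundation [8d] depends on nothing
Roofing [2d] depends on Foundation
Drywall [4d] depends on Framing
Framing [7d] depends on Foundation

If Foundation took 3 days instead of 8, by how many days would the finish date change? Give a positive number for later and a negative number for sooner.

-5

Critical path before the change: Foundation→Framing→Drywall = 8+7+4 = 19 giving 19 days.
Since Foundation is critical, the -5 change carries straight to that chain (now 14 days).
That remains the longest chain; total 14 days.
Change in finish: 14 − 19 = -5 days.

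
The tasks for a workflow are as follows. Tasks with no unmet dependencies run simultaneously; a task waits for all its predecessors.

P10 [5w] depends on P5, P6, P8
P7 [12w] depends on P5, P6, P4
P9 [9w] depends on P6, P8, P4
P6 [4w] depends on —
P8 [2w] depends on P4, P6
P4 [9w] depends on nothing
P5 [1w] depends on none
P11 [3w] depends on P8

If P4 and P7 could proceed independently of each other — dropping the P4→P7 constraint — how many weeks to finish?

Original critical path: P4→P7 = 9+12 = 21 ⇒ 21 weeks.
Without P4→P7, P7's earliest start moves from 9 to 4.
After: P4→P8→P9 = 9+2+9 = 20 → 20 weeks.

20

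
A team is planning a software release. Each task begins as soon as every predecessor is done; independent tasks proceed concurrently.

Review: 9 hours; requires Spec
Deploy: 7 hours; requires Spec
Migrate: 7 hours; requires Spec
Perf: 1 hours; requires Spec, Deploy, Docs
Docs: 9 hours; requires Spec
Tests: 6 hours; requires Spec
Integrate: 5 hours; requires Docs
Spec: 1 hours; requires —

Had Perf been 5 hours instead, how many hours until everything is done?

15

Actual critical path: Spec→Docs→Integrate = 1+9+5 = 15 ⇒ 15 hours.
Perf is off the critical path — its longest chain is 11 hours, giving 4 of slack.
New critical path: Spec→Docs→Perf = 1+9+5 = 15 ⇒ 15 hours.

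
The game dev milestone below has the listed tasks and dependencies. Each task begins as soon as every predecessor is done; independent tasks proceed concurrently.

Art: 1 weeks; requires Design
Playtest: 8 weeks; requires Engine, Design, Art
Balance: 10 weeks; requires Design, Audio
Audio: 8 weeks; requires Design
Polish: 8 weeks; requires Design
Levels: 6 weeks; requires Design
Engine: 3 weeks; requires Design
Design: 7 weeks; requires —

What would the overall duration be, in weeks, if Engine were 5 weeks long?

Critical path before the change: Design→Audio→Balance = 7+8+10 = 25 giving 25 weeks.
The longest path through Engine is only 18 weeks, so Engine has float 7.
The critical path is still Design→Audio→Balance; finish is now 25 weeks.

25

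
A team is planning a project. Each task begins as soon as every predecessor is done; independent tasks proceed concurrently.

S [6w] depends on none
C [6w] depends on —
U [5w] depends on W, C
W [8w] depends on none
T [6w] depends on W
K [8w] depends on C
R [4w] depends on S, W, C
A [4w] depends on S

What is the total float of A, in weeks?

Critical path: W→T = 8+6 = 14, so the finish is 14 weeks.
The longest chain containing A totals 10 weeks.
Float = 14 − 10 = 4.

4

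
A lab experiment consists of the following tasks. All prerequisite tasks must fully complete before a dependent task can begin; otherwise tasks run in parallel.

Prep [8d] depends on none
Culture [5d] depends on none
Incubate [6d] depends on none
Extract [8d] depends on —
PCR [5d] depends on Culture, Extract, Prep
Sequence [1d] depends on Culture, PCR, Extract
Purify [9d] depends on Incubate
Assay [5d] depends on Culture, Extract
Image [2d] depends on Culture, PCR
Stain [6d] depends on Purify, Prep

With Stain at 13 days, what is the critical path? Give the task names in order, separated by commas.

Baseline: Incubate→Purify→Stain = 6+9+6 = 21 → 21 days.
Stain is on the critical path; changing it to 13 makes that path 28 days.
No other chain overtakes it, so the finish is 28 days.

Incubate, Purify, Stain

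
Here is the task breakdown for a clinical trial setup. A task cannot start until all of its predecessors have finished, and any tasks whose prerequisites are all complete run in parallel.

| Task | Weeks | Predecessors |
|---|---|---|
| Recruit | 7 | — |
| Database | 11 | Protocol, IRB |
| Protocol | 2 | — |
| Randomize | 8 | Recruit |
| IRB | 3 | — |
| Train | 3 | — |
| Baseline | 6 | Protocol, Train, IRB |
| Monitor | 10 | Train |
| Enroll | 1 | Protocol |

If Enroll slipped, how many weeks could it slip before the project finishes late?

12

The longest chain is Recruit→Randomize = 7+8 = 15; overall finish 15 weeks.
The longest chain containing Enroll totals 3 weeks.
Slack of Enroll = 14 − 2 = 12 weeks.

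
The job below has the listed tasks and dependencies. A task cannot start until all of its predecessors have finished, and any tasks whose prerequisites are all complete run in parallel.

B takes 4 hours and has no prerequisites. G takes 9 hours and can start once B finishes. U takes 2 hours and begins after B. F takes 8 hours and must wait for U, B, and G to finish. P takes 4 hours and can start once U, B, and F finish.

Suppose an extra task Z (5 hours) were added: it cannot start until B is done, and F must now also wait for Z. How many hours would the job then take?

25

Originally the job takes 25 hours.
With Z inserted, F now waits for max(U, B, G, Z).
New critical path: B→G→F→P = 4+9+8+4 = 25 ⇒ 25 hours.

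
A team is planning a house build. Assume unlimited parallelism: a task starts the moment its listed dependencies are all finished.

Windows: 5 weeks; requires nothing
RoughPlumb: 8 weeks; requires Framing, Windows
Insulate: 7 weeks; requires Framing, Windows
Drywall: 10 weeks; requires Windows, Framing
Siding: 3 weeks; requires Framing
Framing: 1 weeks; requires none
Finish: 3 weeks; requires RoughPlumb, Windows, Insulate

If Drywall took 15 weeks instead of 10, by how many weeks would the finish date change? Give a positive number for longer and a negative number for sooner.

Critical path before the change: Windows→RoughPlumb→Finish = 5+8+3 = 16 giving 16 weeks.
Drywall is off the critical path — its longest chain is 15 weeks, giving 1 of slack.
Now Windows→Drywall = 5+15 = 20 is longest, so the finish becomes 20 weeks.
Change in finish: 20 − 16 = +4 weeks.

4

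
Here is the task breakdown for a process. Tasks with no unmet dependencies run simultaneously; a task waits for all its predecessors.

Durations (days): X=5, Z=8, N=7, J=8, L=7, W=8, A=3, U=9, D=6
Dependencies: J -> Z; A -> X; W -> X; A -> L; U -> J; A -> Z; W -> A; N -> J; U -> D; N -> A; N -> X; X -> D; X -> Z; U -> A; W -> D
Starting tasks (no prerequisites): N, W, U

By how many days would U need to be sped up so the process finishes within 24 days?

Current finish: 25 days; target: 24.
U is on every critical path, so each day cut from U cuts the finish by one (this holds down to a finish of 24).
Need 25 − 24 = 1 day off U → U becomes 8 days, finish becomes 24.

1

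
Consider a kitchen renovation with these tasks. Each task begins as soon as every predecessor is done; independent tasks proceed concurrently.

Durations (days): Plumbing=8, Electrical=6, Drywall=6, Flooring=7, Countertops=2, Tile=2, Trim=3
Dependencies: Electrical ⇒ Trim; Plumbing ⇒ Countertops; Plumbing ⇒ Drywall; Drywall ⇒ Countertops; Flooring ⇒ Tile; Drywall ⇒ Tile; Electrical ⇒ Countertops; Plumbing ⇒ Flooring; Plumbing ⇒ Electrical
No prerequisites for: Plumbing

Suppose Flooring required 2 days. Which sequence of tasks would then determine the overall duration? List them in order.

As given, the longest chain is Plumbing→Flooring→Tile = 8+7+2 = 17, so the finish is 17 days.
Flooring is on the critical path; changing it to 2 makes that path 12 days.
The binding chain switches to Plumbing→Electrical→Trim = 8+6+3 = 17; finish 17 days.

Plumbing, Electrical, Trim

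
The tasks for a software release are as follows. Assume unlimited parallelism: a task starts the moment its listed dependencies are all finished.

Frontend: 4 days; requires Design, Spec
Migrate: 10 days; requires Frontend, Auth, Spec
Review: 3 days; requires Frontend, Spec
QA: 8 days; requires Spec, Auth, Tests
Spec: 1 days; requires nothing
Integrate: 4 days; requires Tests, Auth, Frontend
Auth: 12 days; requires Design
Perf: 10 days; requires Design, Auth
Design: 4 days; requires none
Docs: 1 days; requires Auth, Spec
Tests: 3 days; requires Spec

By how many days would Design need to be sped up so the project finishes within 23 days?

Current finish: 26 days; target: 23.
Design is on every critical path, so each day cut from Design cuts the finish by one (this holds down to a finish of 23).
Need 26 − 23 = 3 days off Design → Design becomes 1 day, finish becomes 23.

3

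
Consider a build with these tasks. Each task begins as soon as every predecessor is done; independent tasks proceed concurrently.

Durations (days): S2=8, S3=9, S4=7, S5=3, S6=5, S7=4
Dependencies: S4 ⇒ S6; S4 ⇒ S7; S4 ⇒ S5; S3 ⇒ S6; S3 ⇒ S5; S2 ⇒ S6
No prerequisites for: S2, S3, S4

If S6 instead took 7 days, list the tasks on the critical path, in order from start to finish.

S3, S6

Baseline: S3→S6 = 9+5 = 14 → 14 days.
S6 is on the critical path; changing it to 7 makes that path 16 days.
The critical path is still S3→S6; finish is now 16 days.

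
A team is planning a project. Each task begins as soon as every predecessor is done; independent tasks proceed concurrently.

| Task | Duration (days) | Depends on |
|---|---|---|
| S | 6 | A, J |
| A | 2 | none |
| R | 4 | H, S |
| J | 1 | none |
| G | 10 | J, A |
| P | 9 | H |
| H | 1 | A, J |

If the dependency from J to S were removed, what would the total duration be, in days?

12

Before: longest chain A→S→R = 2+6+4 = 12, finish 12.
Dropping J→S doesn't change S's earliest start (2); another predecessor still binds.
After: A→S→R = 2+6+4 = 12 → 12 days.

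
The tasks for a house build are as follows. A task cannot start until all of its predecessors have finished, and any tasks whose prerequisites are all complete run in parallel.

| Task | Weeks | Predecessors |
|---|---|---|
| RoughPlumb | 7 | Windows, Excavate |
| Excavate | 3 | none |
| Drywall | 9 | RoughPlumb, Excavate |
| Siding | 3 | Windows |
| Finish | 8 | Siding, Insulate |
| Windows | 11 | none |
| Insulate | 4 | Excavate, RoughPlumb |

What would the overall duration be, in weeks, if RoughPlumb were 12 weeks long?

As given, the longest chain is Windows→RoughPlumb→Insulate→Finish = 11+7+4+8 = 30, so the finish is 30 weeks.
RoughPlumb lies on that path, so at 12 weeks the path becomes 35 weeks.
That remains the longest chain; total 35 weeks.

35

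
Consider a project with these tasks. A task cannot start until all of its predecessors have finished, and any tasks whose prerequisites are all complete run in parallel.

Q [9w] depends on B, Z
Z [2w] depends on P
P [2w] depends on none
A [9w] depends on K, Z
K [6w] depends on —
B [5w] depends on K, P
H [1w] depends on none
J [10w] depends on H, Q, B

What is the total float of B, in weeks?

0

K→B→Q→J = 6+5+9+10 = 30 sets the makespan at 30 weeks.
Longest path through B: 30 weeks (earliest finish 11, latest finish 11).
So B can slip 11 − 11 = 0 weeks.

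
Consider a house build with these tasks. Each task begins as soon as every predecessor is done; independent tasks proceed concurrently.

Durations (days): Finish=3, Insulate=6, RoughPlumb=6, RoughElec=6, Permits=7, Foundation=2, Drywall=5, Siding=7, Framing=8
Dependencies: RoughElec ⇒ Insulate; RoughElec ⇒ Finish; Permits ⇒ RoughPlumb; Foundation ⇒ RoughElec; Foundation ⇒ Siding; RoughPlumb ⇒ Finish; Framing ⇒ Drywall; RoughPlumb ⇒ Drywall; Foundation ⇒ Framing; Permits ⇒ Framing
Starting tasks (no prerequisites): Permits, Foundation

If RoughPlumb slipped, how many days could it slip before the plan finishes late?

Critical path: Permits→Framing→Drywall = 7+8+5 = 20, so the finish is 20 days.
RoughPlumb finishes as early as 13 and must finish by 15.
So RoughPlumb can slip 15 − 13 = 2 days.

2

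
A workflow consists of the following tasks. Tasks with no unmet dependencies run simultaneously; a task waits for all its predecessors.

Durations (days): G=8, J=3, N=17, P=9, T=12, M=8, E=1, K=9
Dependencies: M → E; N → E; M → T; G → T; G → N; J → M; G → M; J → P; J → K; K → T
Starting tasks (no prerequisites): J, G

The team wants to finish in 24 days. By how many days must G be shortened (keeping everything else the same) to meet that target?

4

Current finish: 28 days; target: 24.
G is on every critical path, so each day cut from G cuts the finish by one (this holds down to a finish of 24).
Need 28 − 24 = 4 days off G → G becomes 4 days, finish becomes 24.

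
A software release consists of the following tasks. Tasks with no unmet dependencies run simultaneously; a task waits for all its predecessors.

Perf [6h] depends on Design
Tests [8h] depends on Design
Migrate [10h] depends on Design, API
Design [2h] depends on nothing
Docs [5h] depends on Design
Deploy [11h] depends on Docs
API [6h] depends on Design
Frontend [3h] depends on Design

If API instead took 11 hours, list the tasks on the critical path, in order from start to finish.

Actual critical path: Design→API→Migrate = 2+6+10 = 18 ⇒ 18 hours.
API lies on that path, so at 11 hours the path becomes 23 hours.
That remains the longest chain; total 23 hours.

Design, API, Migrate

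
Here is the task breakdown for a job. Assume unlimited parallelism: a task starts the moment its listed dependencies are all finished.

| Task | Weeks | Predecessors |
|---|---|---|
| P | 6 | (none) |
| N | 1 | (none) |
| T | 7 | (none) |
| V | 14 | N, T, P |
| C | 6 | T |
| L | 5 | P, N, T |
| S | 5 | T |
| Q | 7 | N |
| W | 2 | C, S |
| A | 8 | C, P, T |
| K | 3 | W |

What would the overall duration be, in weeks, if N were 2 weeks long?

21

The binding path is T→V = 7+14 = 21; finish at 21 weeks.
N is off the critical path — its longest chain is 15 weeks, giving 6 of slack.
No other chain overtakes it, so the finish is 21 weeks.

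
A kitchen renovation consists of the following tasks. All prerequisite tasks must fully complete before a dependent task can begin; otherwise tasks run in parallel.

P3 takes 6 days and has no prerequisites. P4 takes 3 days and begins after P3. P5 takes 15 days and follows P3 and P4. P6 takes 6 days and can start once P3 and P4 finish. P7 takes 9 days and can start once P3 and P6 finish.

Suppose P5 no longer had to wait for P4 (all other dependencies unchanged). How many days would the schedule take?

24

Original critical path: P3→P4→P5 = 6+3+15 = 24 ⇒ 24 days.
Without P4→P5, P5's earliest start moves from 9 to 6.
The longest chain is now P3→P4→P6→P7 = 6+3+6+9 = 24, so the schedule takes 24 days.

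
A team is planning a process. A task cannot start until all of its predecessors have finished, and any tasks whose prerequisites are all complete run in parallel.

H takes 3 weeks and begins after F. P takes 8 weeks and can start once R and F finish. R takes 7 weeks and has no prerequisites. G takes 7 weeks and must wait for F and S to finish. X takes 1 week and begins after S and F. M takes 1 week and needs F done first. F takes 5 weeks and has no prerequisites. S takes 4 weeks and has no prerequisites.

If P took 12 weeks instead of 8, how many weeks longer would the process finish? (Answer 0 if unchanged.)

As given, the longest chain is R→P = 7+8 = 15, so the finish is 15 weeks.
P is on the critical path; changing it to 12 makes that path 19 weeks.
That remains the longest chain; total 19 weeks.
Change in finish: 19 − 15 = +4 weeks.

4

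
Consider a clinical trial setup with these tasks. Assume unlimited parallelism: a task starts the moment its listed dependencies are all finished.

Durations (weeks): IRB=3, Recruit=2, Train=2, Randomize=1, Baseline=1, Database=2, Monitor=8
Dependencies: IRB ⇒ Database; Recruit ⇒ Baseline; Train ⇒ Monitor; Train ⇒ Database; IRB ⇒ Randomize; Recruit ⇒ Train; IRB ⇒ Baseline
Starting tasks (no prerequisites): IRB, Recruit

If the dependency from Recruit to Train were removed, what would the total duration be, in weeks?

10

Original critical path: Recruit→Train→Monitor = 2+2+8 = 12 ⇒ 12 weeks.
Without Recruit→Train, Train's earliest start moves from 2 to 0.
The longest chain is now Train→Monitor = 2+8 = 10, so the schedule takes 10 weeks.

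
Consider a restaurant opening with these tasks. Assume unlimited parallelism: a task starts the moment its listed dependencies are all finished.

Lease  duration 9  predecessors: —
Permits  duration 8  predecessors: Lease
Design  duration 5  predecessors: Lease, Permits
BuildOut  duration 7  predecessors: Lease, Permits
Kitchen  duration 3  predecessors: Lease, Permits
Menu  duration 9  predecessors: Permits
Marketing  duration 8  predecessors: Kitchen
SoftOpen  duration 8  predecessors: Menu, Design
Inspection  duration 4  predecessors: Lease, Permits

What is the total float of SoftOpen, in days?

Lease→Permits→Menu→SoftOpen = 9+8+9+8 = 34 sets the makespan at 34 days.
The longest chain containing SoftOpen totals 34 days.
Slack of SoftOpen = 26 − 26 = 0 days.

0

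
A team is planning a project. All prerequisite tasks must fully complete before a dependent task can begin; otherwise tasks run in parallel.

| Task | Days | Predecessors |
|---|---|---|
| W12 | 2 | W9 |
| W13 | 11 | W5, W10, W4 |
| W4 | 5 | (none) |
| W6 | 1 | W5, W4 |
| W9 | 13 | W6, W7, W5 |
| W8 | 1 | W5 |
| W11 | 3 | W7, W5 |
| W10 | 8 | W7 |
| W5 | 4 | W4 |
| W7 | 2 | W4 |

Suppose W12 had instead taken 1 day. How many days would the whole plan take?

Actual critical path: W4→W7→W10→W13 = 5+2+8+11 = 26 ⇒ 26 days.
W12 has 1 day of float (longest path through it is 25).
No other chain overtakes it, so the finish is 26 days.

26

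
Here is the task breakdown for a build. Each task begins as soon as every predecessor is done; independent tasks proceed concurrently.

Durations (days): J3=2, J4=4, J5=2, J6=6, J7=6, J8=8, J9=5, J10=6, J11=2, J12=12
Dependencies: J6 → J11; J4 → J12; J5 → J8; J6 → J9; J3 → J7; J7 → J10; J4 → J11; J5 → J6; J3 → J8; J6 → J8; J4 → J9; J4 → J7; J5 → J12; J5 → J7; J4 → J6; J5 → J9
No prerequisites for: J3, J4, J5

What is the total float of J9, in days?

3

J4→J6→J8 = 4+6+8 = 18 sets the makespan at 18 days.
J9 finishes as early as 15 and must finish by 18.
Float = 18 − 15 = 3.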